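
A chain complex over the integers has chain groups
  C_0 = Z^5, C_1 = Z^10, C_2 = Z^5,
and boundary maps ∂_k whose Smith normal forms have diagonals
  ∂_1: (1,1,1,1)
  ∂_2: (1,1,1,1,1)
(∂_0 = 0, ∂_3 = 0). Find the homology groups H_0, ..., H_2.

H_0: b_0 = 5 − 0 − 4 = 1; torsion from ∂_1 factors > 1: none. So H_0 = Z.
H_1: b_1 = 10 − 4 − 5 = 1; torsion from ∂_2 factors > 1: none. So H_1 = Z.
H_2: b_2 = 5 − 5 − 0 = 0; torsion from ∂_3 factors > 1: none. So H_2 = 0.

H_0 = Z,  H_1 = Z,  H_2 = 0.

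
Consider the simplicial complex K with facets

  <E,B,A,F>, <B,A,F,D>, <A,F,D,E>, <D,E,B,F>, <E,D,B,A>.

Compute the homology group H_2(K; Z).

K has 5 vertices, 10 edges, 10 triangles, 5 3-simplices.
rank ∂_2 = 6, rank ∂_3 = 4 ⇒ b_2 = 10 − 6 − 4 = 0; all invariant factors of ∂_3 are 1 so no torsion. So H_2 ≅ 0.

H_2 = 0.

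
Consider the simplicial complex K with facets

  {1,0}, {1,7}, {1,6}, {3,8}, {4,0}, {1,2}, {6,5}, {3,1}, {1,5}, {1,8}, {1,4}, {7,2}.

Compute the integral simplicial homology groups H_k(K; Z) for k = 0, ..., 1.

We work with the vertex ordering 0 < 1 < 2 < 3 < 4 < 5 < 6 < 7 < 8. The simplices of K, each written with vertices in increasing order, are:

  0-simplices (9): [0], [1], [2], [3], [4], [5], [6], [7], [8]
  1-simplices (12): [0,1], [0,4], [1,2], [1,3], [1,4], [1,5], [1,6], [1,7], [1,8], [2,7], [3,8], [5,6]

Hence C_0 ≅ Z^9, C_1 ≅ Z^12.

The boundary map ∂_1: C_1 → C_0 sends each edge [p,q] (with p < q) to q − p. For instance
  ∂[1,3] = [3] − [1].
As a 9×12 matrix over Z this has rank 8, with invariant factors (1,1,1,1,1,1,1,1).

From H_k ≅ ker(∂_k) / im(∂_{k+1}) we obtain:

  H_0: rank C_0 − rank ∂_1 = 9 − 8 = 1, and the invariant factors of ∂_1 are all 1, so H_0 = Z.
  H_1: rank ker ∂_1 − rank ∂_2 = (12 − 8) − 0 = 4, and there is no ∂_2, so H_1 = Z^4.

H_0 = Z,  H_1 = Z^4.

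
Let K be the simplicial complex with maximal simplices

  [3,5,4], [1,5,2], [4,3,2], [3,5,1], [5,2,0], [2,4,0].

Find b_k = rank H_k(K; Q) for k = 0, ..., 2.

b_0 = 1, b_1 = 1, b_2 = 0.

Fix the vertex order 0 < 1 < 2 < 3 < 4 < 5 and write every simplex with vertices in increasing order. Then dim K = 2 and the simplices of K are:

  0-simplices (6): [0], [1], [2], [3], [4], [5]
  1-simplices (12): [0,2], [0,4], [0,5], [1,2], [1,3], [1,5], [2,3], [2,4], [2,5], [3,4], [3,5], [4,5]
  2-simplices (6): [0,2,4], [0,2,5], [1,2,5], [1,3,5], [2,3,4], [3,4,5]

Hence C_0 ≅ Z^6, C_1 ≅ Z^12, C_2 ≅ Z^6.

∂_1: C_1 → C_0 maps an edge to its endpoints' difference, ∂[p,q] = q − p. For instance
  ∂[0,4] = [4] − [0].
The 6×12 boundary matrix has rank 5 and Smith normal form diag(1,1,1,1,1).

The boundary map ∂_2: C_2 → C_1 acts by ∂[p,q,r] = [q,r] − [p,r] + [p,q]. For instance
  ∂[3,4,5] = [4,5] − [3,5] + [3,4],
  ∂[2,3,4] = [3,4] − [2,4] + [2,3].
As a 12×6 matrix over Z this has rank 6, with invariant factors (1,1,1,1,1,1).

Reading off H_k = ker ∂_k / im ∂_{k+1}:

  H_0: rank C_0 − rank ∂_1 = 6 − 5 = 1, and the invariant factors of ∂_1 are all 1, so H_0 ≅ Z.
  H_1: rank ker ∂_1 − rank ∂_2 = (12 − 5) − 6 = 1, and the invariant factors of ∂_2 are all 1, so H_1 ≅ Z.
  H_2: rank ker ∂_2 − rank ∂_3 = (6 − 6) − 0 = 0, and there is no ∂_3, so H_2 ≅ 0.

As a check, the Euler characteristic is 6 − 12 + 6 = 0, which agrees with 1 − 1 + 0 = 0.

Hence the Betti numbers are b_0 = 1, b_1 = 1, b_2 = 0.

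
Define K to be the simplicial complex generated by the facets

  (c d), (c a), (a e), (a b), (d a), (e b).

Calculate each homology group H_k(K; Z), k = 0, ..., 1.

We work with the vertex ordering a < b < c < d < e. The simplices of K, each written with vertices in increasing order, are:

  0-simplices (5): a, b, c, d, e
  1-simplices (6): ab, ac, ad, ae, be, cd

Hence C_0 ≅ Z^5, C_1 ≅ Z^6.

∂_1: C_1 → C_0 maps an edge to its endpoints' difference, ∂[p,q] = q − p. For instance
  ∂ac = c − a.
This gives a 5×6 integer matrix of rank 4; reducing to Smith normal form yields diagonal entries (1,1,1,1).

Computing H_k = (kernel of ∂_k) / (image of ∂_{k+1}):

  H_0: rank C_0 − rank ∂_1 = 5 − 4 = 1, and the invariant factors of ∂_1 are all 1, so H_0 ≅ Z.
  H_1: rank ker ∂_1 − rank ∂_2 = (6 − 4) − 0 = 2, and there is no ∂_2, so H_1 ≅ Z^2.

(K is a triangulation of a wedge of 2 circles.)

H_0 = Z,  H_1 = Z^2.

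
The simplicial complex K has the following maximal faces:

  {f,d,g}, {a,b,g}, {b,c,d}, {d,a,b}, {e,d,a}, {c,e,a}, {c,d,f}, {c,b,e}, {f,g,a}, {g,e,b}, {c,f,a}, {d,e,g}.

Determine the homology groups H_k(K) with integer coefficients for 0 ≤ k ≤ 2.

Take the total order a < b < c < d < e < f < g on the vertex set. Then K (dimension 2) consists of the simplices:

  0-simplices (7): a, b, c, d, e, f, g
  1-simplices (18): ab, ac, ad, ae, af, ag, bc, bd, be, bg, cd, ce, cf, de, df, dg, eg, fg
  2-simplices (12): abd, abg, ace, acf, ade, afg, bcd, bce, beg, cdf, deg, dfg

giving chain groups C_0 ≅ Z^7, C_1 ≅ Z^18, C_2 ≅ Z^12.

∂_1: C_1 → C_0 sends each edge [p,q] (with p < q) to q − p. For instance
  ∂df = f − d.
As a 7×18 matrix over Z this has rank 6, with invariant factors (1,1,1,1,1,1).

Boundary ∂_2: C_2 → C_1 maps a triangle to the signed sum of its edges. For instance
  ∂beg = eg − bg + be,
  ∂cdf = df − cf + cd.
The 18×12 boundary matrix has rank 12 and Smith normal form diag(1,1,1,1,1,1,1,1,1,1,1,2).

Now H_k = ker ∂_k / im ∂_{k+1}, so:

  H_0: rank C_0 − rank ∂_1 = 7 − 6 = 1, and the invariant factors of ∂_1 are all 1, so H_0 ≅ Z.
  H_1: rank ker ∂_1 − rank ∂_2 = (18 − 6) − 12 = 0, and ∂_2 has invariant factor 2 > 1, so H_1 ≅ Z_2.
  H_2: rank ker ∂_2 − rank ∂_3 = (12 − 12) − 0 = 0, and there is no ∂_3, so H_2 ≅ 0.

As a check, the Euler characteristic is 7 − 18 + 12 = 1, which agrees with 1 − 0 + 0 = 1.

H_0 ≅ Z,  H_1 ≅ Z_2,  H_2 = 0.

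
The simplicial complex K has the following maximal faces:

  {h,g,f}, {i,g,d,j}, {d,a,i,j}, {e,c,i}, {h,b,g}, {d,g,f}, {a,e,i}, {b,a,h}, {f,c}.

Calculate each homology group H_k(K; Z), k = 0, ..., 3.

H_0 ≅ Z,  H_1 ≅ Z^2,  H_2 = 0,  H_3 = 0.

Fix the vertex order a < b < c < d < e < f < g < h < i < j and write every simplex with vertices in increasing order. Then dim K = 3 and the simplices of K are:

  0-simplices (10): a, b, c, d, e, f, g, h, i, j
  1-simplices (22): ab, ad, ae, ah, ai, aj, bg, bh, ce, cf, ci, df, dg, di, dj, ei, fg, fh, gh, gi, gj, ij
  2-simplices (13): abh, adi, adj, aei, aij, bgh, cei, dfg, dgi, dgj, dij, fgh, gij
  3-simplices (2): adij, dgij

Hence C_0 ≅ Z^10, C_1 ≅ Z^22, C_2 ≅ Z^13, C_3 ≅ Z^2.

The boundary map ∂_1: C_1 → C_0 maps an edge to its endpoints' difference, ∂[p,q] = q − p. For instance
  ∂fh = h − f.
The 10×22 boundary matrix has rank 9 and Smith normal form diag(1,1,1,1,1,1,1,1,1).

The boundary map ∂_2: C_2 → C_1 acts by ∂[p,q,r] = [q,r] − [p,r] + [p,q]. For instance
  ∂dfg = fg − dg + df,
  ∂adj = dj − aj + ad.
This gives a 22×13 integer matrix of rank 11; reducing to Smith normal form yields diagonal entries (1,1,1,1,1,1,1,1,1,1,1).

∂_3: C_3 → C_2 sends each 3-simplex σ to the alternating sum Σ_i (−1)^i (σ with its i-th vertex removed). For instance
  ∂dgij = gij − dij + dgj − dgi,
  ∂adij = dij − aij + adj − adi.
The resulting 13×2 matrix has rank 2, and its Smith normal form has invariant factors (1,1).

Now H_k = ker ∂_k / im ∂_{k+1}, so:

  H_0: rank C_0 − rank ∂_1 = 10 − 9 = 1, and the invariant factors of ∂_1 are all 1, so H_0 = Z.
  H_1: rank ker ∂_1 − rank ∂_2 = (22 − 9) − 11 = 2, and the invariant factors of ∂_2 are all 1, so H_1 = Z^2.
  H_2: rank ker ∂_2 − rank ∂_3 = (13 − 11) − 2 = 0, and the invariant factors of ∂_3 are all 1, so H_2 = 0.
  H_3: rank ker ∂_3 − rank ∂_4 = (2 − 2) − 0 = 0, and there is no ∂_4, so H_3 = 0.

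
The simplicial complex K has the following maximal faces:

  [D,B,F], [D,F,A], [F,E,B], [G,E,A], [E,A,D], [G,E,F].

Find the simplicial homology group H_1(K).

H_1 = Z.

K has 6 vertices, 12 edges, 6 triangles.
rank ∂_1 = 5, rank ∂_2 = 6 ⇒ b_1 = 12 − 5 − 6 = 1; all invariant factors of ∂_2 are 1 so no torsion. So H_1 ≅ Z.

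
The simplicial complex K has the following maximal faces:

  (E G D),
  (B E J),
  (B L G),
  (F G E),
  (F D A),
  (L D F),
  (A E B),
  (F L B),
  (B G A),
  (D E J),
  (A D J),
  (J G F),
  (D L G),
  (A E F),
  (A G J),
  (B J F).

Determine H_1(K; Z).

Order the vertices as A < B < D < E < F < G < J < L. Listing each simplex with vertices in this order, K has dimension 2 with simplices:

  0-simplices (8): A, B, D, E, F, G, J, L
  1-simplices (24): AB, AD, AE, AF, AG, AJ, BE, BF, BG, BJ, BL, DE, DF, DG, DJ, DL, EF, EG, EJ, FG, FJ, FL, GJ, GL
  2-simplices (16): ABE, ABG, ADF, ADJ, AEF, AGJ, BEJ, BFJ, BFL, BGL, DEG, DEJ, DFL, DGL, EFG, FGJ

Hence C_0 ≅ Z^8, C_1 ≅ Z^24, C_2 ≅ Z^16.

∂_1: C_1 → C_0 maps an edge to its endpoints' difference, ∂[p,q] = q − p. For instance
  ∂EG = G − E.
The resulting 8×24 matrix has rank 7, and its Smith normal form has invariant factors (1,1,1,1,1,1,1).

The boundary map ∂_2: C_2 → C_1 sends each 2-simplex [p,q,r] to [q,r] − [p,r] + [p,q]. For instance
  ∂DEG = EG − DG + DE,
  ∂BFJ = FJ − BJ + BF.
This gives a 24×16 integer matrix of rank 15; reducing to Smith normal form yields diagonal entries (1,1,1,1,1,1,1,1,1,1,1,1,1,1,1).

Reading off H_k = ker ∂_k / im ∂_{k+1}:

  H_1: rank ker ∂_1 − rank ∂_2 = (24 − 7) − 15 = 2, and the invariant factors of ∂_2 are all 1, so H_1 = Z^2.

(K is a triangulation of the torus T^2.)

H_1 = Z^2.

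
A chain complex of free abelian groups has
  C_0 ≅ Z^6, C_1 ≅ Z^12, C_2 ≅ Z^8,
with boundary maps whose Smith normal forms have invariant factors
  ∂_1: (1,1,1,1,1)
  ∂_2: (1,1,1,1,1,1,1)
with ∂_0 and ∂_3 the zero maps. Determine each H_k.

H_0: b_0 = 6 − 0 − 5 = 1; torsion from ∂_1 factors > 1: none. So H_0 = Z.
H_1: b_1 = 12 − 5 − 7 = 0; torsion from ∂_2 factors > 1: none. So H_1 = 0.
H_2: b_2 = 8 − 7 − 0 = 1; torsion from ∂_3 factors > 1: none. So H_2 = Z.

H_0 = Z,  H_1 = 0,  H_2 = Z.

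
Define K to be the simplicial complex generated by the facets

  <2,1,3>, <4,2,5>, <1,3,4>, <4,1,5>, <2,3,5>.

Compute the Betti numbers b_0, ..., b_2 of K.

Take the total order 1 < 2 < 3 < 4 < 5 on the vertex set. Then K (dimension 2) consists of the simplices:

  0-simplices (5): [1], [2], [3], [4], [5]
  1-simplices (10): [1,2], [1,3], [1,4], [1,5], [2,3], [2,4], [2,5], [3,4], [3,5], [4,5]
  2-simplices (5): [1,2,3], [1,3,4], [1,4,5], [2,3,5], [2,4,5]

giving chain groups C_0 ≅ Z^5, C_1 ≅ Z^10, C_2 ≅ Z^5.

Boundary ∂_1: C_1 → C_0 is given by ∂[p,q] = [q] − [p]. For instance
  ∂[2,4] = [4] − [2].
This gives a 5×10 integer matrix of rank 4; reducing to Smith normal form yields diagonal entries (1,1,1,1).

Boundary ∂_2: C_2 → C_1 maps a triangle to the signed sum of its edges. For instance
  ∂[1,3,4] = [3,4] − [1,4] + [1,3],
  ∂[2,4,5] = [4,5] − [2,5] + [2,4].
The 10×5 boundary matrix has rank 5 and Smith normal form diag(1,1,1,1,1).

Computing H_k = (kernel of ∂_k) / (image of ∂_{k+1}):

  H_0: rank C_0 − rank ∂_1 = 5 − 4 = 1, and the invariant factors of ∂_1 are all 1, so H_0 ≅ Z.
  H_1: rank ker ∂_1 − rank ∂_2 = (10 − 4) − 5 = 1, and the invariant factors of ∂_2 are all 1, so H_1 ≅ Z.
  H_2: rank ker ∂_2 − rank ∂_3 = (5 − 5) − 0 = 0, and there is no ∂_3, so H_2 ≅ 0.

Hence the Betti numbers are b_0 = 1, b_1 = 1, b_2 = 0.

b_0 = 1, b_1 = 1, b_2 = 0.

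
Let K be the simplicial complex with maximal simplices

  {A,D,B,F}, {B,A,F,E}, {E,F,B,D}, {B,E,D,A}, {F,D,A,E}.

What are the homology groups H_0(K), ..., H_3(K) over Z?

H_0 = Z,  H_1 = 0,  H_2 = 0,  H_3 = Z.

Order the vertices as A < B < D < E < F. Listing each simplex with vertices in this order, K has dimension 3 with simplices:

  0-simplices (5): A, B, D, E, F
  1-simplices (10): AB, AD, AE, AF, BD, BE, BF, DE, DF, EF
  2-simplices (10): ABD, ABE, ABF, ADE, ADF, AEF, BDE, BDF, BEF, DEF
  3-simplices (5): ABDE, ABDF, ABEF, ADEF, BDEF

giving chain groups C_0 ≅ Z^5, C_1 ≅ Z^10, C_2 ≅ Z^10, C_3 ≅ Z^5.

∂_1: C_1 → C_0 maps an edge to its endpoints' difference, ∂[p,q] = q − p.
This gives a 5×10 integer matrix of rank 4; reducing to Smith normal form yields diagonal entries (1,1,1,1).

The boundary map ∂_2: C_2 → C_1 sends each 2-simplex [p,q,r] to [q,r] − [p,r] + [p,q]. For instance
  ∂ADF = DF − AF + AD,
  ∂AEF = EF − AF + AE.
The resulting 10×10 matrix has rank 6, and its Smith normal form has invariant factors (1,1,1,1,1,1).

Boundary ∂_3: C_3 → C_2 sends each 3-simplex σ to the alternating sum Σ_i (−1)^i (σ with its i-th vertex removed). For instance
  ∂ABDE = BDE − ADE + ABE − ABD,
  ∂ADEF = DEF − AEF + ADF − ADE.
As a 10×5 matrix over Z this has rank 4, with invariant factors (1,1,1,1).

Reading off H_k = ker ∂_k / im ∂_{k+1}:

  H_0: rank C_0 − rank ∂_1 = 5 − 4 = 1, and the invariant factors of ∂_1 are all 1, so H_0 ≅ Z.
  H_1: rank ker ∂_1 − rank ∂_2 = (10 − 4) − 6 = 0, and the invariant factors of ∂_2 are all 1, so H_1 ≅ 0.
  H_2: rank ker ∂_2 − rank ∂_3 = (10 − 6) − 4 = 0, and the invariant factors of ∂_3 are all 1, so H_2 ≅ 0.
  H_3: rank ker ∂_3 − rank ∂_4 = (5 − 4) − 0 = 1, and there is no ∂_4, so H_3 ≅ Z.

(K is a triangulation of the 3-sphere S^3.)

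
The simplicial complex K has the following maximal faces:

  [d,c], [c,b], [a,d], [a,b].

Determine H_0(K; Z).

H_0 ≅ Z.

K has 4 vertices, 4 edges.
rank ∂_0 = 0, rank ∂_1 = 3 ⇒ b_0 = 4 − 0 − 3 = 1; all invariant factors of ∂_1 are 1 so no torsion. So H_0 = Z.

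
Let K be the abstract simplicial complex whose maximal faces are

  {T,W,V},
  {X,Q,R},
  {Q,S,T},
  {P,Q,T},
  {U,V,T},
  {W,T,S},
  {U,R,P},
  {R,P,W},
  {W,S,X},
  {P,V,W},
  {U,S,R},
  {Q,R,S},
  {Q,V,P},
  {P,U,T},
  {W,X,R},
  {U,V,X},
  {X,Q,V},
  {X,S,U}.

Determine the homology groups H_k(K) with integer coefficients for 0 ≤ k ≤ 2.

Order the vertices as P < Q < R < S < T < U < V < W < X. Listing each simplex with vertices in this order, K has dimension 2 with simplices:

  0-simplices (9): P, Q, R, S, T, U, V, W, X
  1-simplices (27): PQ, PR, PT, PU, PV, PW, QR, QS, QT, QV, QX, RS, RU, RW, RX, ST, SU, SW, SX, TU, TV, TW, UV, UX, VW, VX, WX
  2-simplices (18): PQT, PQV, PRU, PRW, PTU, PVW, QRS, QRX, QST, QVX, RSU, RWX, STW, SUX, SWX, TUV, TVW, UVX

Hence C_0 ≅ Z^9, C_1 ≅ Z^27, C_2 ≅ Z^18.

∂_1: C_1 → C_0 maps an edge to its endpoints' difference, ∂[p,q] = q − p.
The resulting 9×27 matrix has rank 8, and its Smith normal form has invariant factors (1,1,1,1,1,1,1,1).

∂_2: C_2 → C_1 sends each 2-simplex [p,q,r] to [q,r] − [p,r] + [p,q]. For instance
  ∂RWX = WX − RX + RW,
  ∂SWX = WX − SX + SW.
The resulting 27×18 matrix has rank 18, and its Smith normal form has invariant factors (1,1,1,1,1,1,1,1,1,1,1,1,1,1,1,1,1,2).

From H_k ≅ ker(∂_k) / im(∂_{k+1}) we obtain:

  H_0: rank C_0 − rank ∂_1 = 9 − 8 = 1, and the invariant factors of ∂_1 are all 1, so H_0 = Z.
  H_1: rank ker ∂_1 − rank ∂_2 = (27 − 8) − 18 = 1, and ∂_2 has invariant factor 2 > 1, so H_1 = Z ⊕ Z/2Z.
  H_2: rank ker ∂_2 − rank ∂_3 = (18 − 18) − 0 = 0, and there is no ∂_3, so H_2 = 0.

H_0 = Z,  H_1 = Z ⊕ Z/2Z,  H_2 = 0.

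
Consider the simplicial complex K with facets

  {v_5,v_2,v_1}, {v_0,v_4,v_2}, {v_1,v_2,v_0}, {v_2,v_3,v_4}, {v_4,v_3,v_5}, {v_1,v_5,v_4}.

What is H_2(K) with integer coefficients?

Take the total order v_0 < v_1 < v_2 < v_3 < v_4 < v_5 on the vertex set. Then K (dimension 2) consists of the simplices:

  0-simplices (6): [v_0], [v_1], [v_2], [v_3], [v_4], [v_5]
  1-simplices (12): [v_0,v_1], [v_0,v_2], [v_0,v_4], [v_1,v_2], [v_1,v_4], [v_1,v_5], [v_2,v_3], [v_2,v_4], [v_2,v_5], [v_3,v_4], [v_3,v_5], [v_4,v_5]
  2-simplices (6): [v_0,v_1,v_2], [v_0,v_2,v_4], [v_1,v_2,v_5], [v_1,v_4,v_5], [v_2,v_3,v_4], [v_3,v_4,v_5]

giving chain groups C_0 ≅ Z^6, C_1 ≅ Z^12, C_2 ≅ Z^6.

Boundary ∂_1: C_1 → C_0 maps an edge to its endpoints' difference, ∂[p,q] = q − p. For instance
  ∂[v_4,v_5] = [v_5] − [v_4].
As a 6×12 matrix over Z this has rank 5, with invariant factors (1,1,1,1,1).

The boundary map ∂_2: C_2 → C_1 sends each 2-simplex [p,q,r] to [q,r] − [p,r] + [p,q]. For instance
  ∂[v_3,v_4,v_5] = [v_4,v_5] − [v_3,v_5] + [v_3,v_4],
  ∂[v_1,v_4,v_5] = [v_4,v_5] − [v_1,v_5] + [v_1,v_4].
This gives a 12×6 integer matrix of rank 6; reducing to Smith normal form yields diagonal entries (1,1,1,1,1,1).

Reading off H_k = ker ∂_k / im ∂_{k+1}:

  H_2: rank ker ∂_2 − rank ∂_3 = (6 − 6) − 0 = 0, and there is no ∂_3, so H_2 = 0.

H_2 ≅ 0.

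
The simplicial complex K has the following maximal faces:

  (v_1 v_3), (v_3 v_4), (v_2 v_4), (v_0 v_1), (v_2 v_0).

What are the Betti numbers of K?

Fix the vertex order v_0 < v_1 < v_2 < v_3 < v_4 and write every simplex with vertices in increasing order. Then dim K = 1 and the simplices of K are:

  0-simplices (5): [v_0], [v_1], [v_2], [v_3], [v_4]
  1-simplices (5): [v_0,v_1], [v_0,v_2], [v_1,v_3], [v_2,v_4], [v_3,v_4]

so the chain groups are C_0 ≅ Z^5, C_1 ≅ Z^5.

Boundary ∂_1: C_1 → C_0 maps an edge to its endpoints' difference, ∂[p,q] = q − p. For instance
  ∂[v_1,v_3] = [v_3] − [v_1].
As a 5×5 matrix over Z this has rank 4, with invariant factors (1,1,1,1).

From H_k ≅ ker(∂_k) / im(∂_{k+1}) we obtain:

  H_0: rank C_0 − rank ∂_1 = 5 − 4 = 1, and the invariant factors of ∂_1 are all 1, so H_0 ≅ Z.
  H_1: rank ker ∂_1 − rank ∂_2 = (5 − 4) − 0 = 1, and there is no ∂_2, so H_1 ≅ Z.

As a check, the Euler characteristic is 5 − 5 = 0, which agrees with 1 − 1 = 0.

Hence the Betti numbers are b_0 = 1, b_1 = 1.

b_0 = 1, b_1 = 1.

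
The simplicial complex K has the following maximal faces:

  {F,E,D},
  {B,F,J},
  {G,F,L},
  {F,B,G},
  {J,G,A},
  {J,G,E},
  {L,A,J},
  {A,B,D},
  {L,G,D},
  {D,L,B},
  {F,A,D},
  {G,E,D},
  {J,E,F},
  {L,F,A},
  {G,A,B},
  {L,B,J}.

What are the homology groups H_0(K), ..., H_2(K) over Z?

H_0 = Z,  H_1 = Z^2,  H_2 = Z.

Order the vertices as A < B < D < E < F < G < J < L. Listing each simplex with vertices in this order, K has dimension 2 with simplices:

  0-simplices (8): A, B, D, E, F, G, J, L
  1-simplices (24): AB, AD, AF, AG, AJ, AL, BD, BF, BG, BJ, BL, DE, DF, DG, DL, EF, EG, EJ, FG, FJ, FL, GJ, GL, JL
  2-simplices (16): ABD, ABG, ADF, AFL, AGJ, AJL, BDL, BFG, BFJ, BJL, DEF, DEG, DGL, EFJ, EGJ, FGL

giving chain groups C_0 ≅ Z^8, C_1 ≅ Z^24, C_2 ≅ Z^16.

The boundary map ∂_1: C_1 → C_0 is given by ∂[p,q] = [q] − [p]. For instance
  ∂EF = F − E.
The resulting 8×24 matrix has rank 7, and its Smith normal form has invariant factors (1,1,1,1,1,1,1).

Boundary ∂_2: C_2 → C_1 acts by ∂[p,q,r] = [q,r] − [p,r] + [p,q]. For instance
  ∂BFG = FG − BG + BF,
  ∂DGL = GL − DL + DG.
As a 24×16 matrix over Z this has rank 15, with invariant factors (1,1,1,1,1,1,1,1,1,1,1,1,1,1,1).

Now H_k = ker ∂_k / im ∂_{k+1}, so:

  H_0: rank C_0 − rank ∂_1 = 8 − 7 = 1, and the invariant factors of ∂_1 are all 1, so H_0 ≅ Z.
  H_1: rank ker ∂_1 − rank ∂_2 = (24 − 7) − 15 = 2, and the invariant factors of ∂_2 are all 1, so H_1 ≅ Z^2.
  H_2: rank ker ∂_2 − rank ∂_3 = (16 − 15) − 0 = 1, and there is no ∂_3, so H_2 ≅ Z.

As a check, the Euler characteristic is 8 − 24 + 16 = 0, which agrees with 1 − 2 + 1 = 0.
(K is a triangulation of the torus T^2.)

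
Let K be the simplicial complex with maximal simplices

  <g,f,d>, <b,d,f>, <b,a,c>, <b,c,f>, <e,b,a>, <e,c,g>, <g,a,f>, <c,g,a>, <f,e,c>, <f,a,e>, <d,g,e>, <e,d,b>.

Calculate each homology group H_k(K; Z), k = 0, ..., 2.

H_0 ≅ Z,  H_1 ≅ Z/2,  H_2 = 0.

Order the vertices as a < b < c < d < e < f < g. Listing each simplex with vertices in this order, K has dimension 2 with simplices:

  0-simplices (7): a, b, c, d, e, f, g
  1-simplices (18): ab, ac, ae, af, ag, bc, bd, be, bf, ce, cf, cg, de, df, dg, ef, eg, fg
  2-simplices (12): abc, abe, acg, aef, afg, bcf, bde, bdf, cef, ceg, deg, dfg

so the chain groups are C_0 ≅ Z^7, C_1 ≅ Z^18, C_2 ≅ Z^12.

∂_1: C_1 → C_0 is given by ∂[p,q] = [q] − [p].
This gives a 7×18 integer matrix of rank 6; reducing to Smith normal form yields diagonal entries (1,1,1,1,1,1).

∂_2: C_2 → C_1 acts by ∂[p,q,r] = [q,r] − [p,r] + [p,q]. For instance
  ∂abc = bc − ac + ab,
  ∂deg = eg − dg + de.
The 18×12 boundary matrix has rank 12 and Smith normal form diag(1,1,1,1,1,1,1,1,1,1,1,2).

From H_k ≅ ker(∂_k) / im(∂_{k+1}) we obtain:

  H_0: rank C_0 − rank ∂_1 = 7 − 6 = 1, and the invariant factors of ∂_1 are all 1, so H_0 = Z.
  H_1: rank ker ∂_1 − rank ∂_2 = (18 − 6) − 12 = 0, and ∂_2 has invariant factor 2 > 1, so H_1 = Z/2.
  H_2: rank ker ∂_2 − rank ∂_3 = (12 − 12) − 0 = 0, and there is no ∂_3, so H_2 = 0.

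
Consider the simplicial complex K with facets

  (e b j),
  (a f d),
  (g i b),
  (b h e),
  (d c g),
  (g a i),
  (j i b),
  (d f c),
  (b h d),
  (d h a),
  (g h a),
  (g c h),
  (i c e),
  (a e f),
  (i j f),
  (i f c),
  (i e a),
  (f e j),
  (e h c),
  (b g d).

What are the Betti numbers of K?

Order the vertices as a < b < c < d < e < f < g < h < i < j. Listing each simplex with vertices in this order, K has dimension 2 with simplices:

  0-simplices (10): a, b, c, d, e, f, g, h, i, j
  1-simplices (30): ad, ae, af, ag, ah, ai, bd, be, bg, bh, bi, bj, cd, ce, cf, cg, ch, ci, df, dg, dh, ef, eh, ei, ej, fi, fj, gh, gi, ij
  2-simplices (20): adf, adh, aef, aei, agh, agi, bdg, bdh, beh, bej, bgi, bij, cdf, cdg, ceh, cei, cfi, cgh, efj, fij

so the chain groups are C_0 ≅ Z^10, C_1 ≅ Z^30, C_2 ≅ Z^20.

The boundary map ∂_1: C_1 → C_0 sends each edge [p,q] (with p < q) to q − p.
This gives a 10×30 integer matrix of rank 9; reducing to Smith normal form yields diagonal entries (1,1,1,1,1,1,1,1,1).

∂_2: C_2 → C_1 maps a triangle to the signed sum of its edges. For instance
  ∂cgh = gh − ch + cg,
  ∂cei = ei − ci + ce.
As a 30×20 matrix over Z this has rank 20, with invariant factors (1,1,1,1,1,1,1,1,1,1,1,1,1,1,1,1,1,1,1,2).

Reading off H_k = ker ∂_k / im ∂_{k+1}:

  H_0: rank C_0 − rank ∂_1 = 10 − 9 = 1, and the invariant factors of ∂_1 are all 1, so H_0 ≅ Z.
  H_1: rank ker ∂_1 − rank ∂_2 = (30 − 9) − 20 = 1, and ∂_2 has invariant factor 2 > 1, so H_1 ≅ Z × Z/2.
  H_2: rank ker ∂_2 − rank ∂_3 = (20 − 20) − 0 = 0, and there is no ∂_3, so H_2 ≅ 0.

(K is a triangulation of the Klein bottle.)

Hence the Betti numbers are b_0 = 1, b_1 = 1, b_2 = 0.

b_0 = 1, b_1 = 1, b_2 = 0.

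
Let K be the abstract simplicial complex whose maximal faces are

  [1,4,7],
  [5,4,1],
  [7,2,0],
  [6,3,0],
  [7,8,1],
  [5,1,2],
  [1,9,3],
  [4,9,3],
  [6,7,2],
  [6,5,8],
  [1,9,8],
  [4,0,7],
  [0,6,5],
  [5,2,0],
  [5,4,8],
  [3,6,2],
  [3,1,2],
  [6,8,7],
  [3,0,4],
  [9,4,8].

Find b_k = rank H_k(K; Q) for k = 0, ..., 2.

K has 10 vertices, 30 edges, 20 triangles.
rank ∂_0 = 0, rank ∂_1 = 9 ⇒ b_0 = 10 − 0 − 9 = 1; all invariant factors of ∂_1 are 1 so no torsion. So H_0 = Z.
rank ∂_1 = 9, rank ∂_2 = 20 ⇒ b_1 = 30 − 9 − 20 = 1; ∂_2 has invariant factor(s) [2] giving torsion. So H_1 = Z ⊕ Z_2.
rank ∂_2 = 20, rank ∂_3 = 0 ⇒ b_2 = 20 − 20 − 0 = 0. So H_2 = 0.

b_0 = 1, b_1 = 1, b_2 = 0.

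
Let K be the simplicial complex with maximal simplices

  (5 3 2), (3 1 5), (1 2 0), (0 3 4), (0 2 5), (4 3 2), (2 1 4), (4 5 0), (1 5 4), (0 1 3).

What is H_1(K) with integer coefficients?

H_1 ≅ Z/2.

Order the vertices as 0 < 1 < 2 < 3 < 4 < 5. Listing each simplex with vertices in this order, K has dimension 2 with simplices:

  0-simplices (6): [0], [1], [2], [3], [4], [5]
  1-simplices (15): [0,1], [0,2], [0,3], [0,4], [0,5], [1,2], [1,3], [1,4], [1,5], [2,3], [2,4], [2,5], [3,4], [3,5], [4,5]
  2-simplices (10): [0,1,2], [0,1,3], [0,2,5], [0,3,4], [0,4,5], [1,2,4], [1,3,5], [1,4,5], [2,3,4], [2,3,5]

giving chain groups C_0 ≅ Z^6, C_1 ≅ Z^15, C_2 ≅ Z^10.

Boundary ∂_1: C_1 → C_0 is given by ∂[p,q] = [q] − [p].
This gives a 6×15 integer matrix of rank 5; reducing to Smith normal form yields diagonal entries (1,1,1,1,1).

The boundary map ∂_2: C_2 → C_1 sends each 2-simplex [p,q,r] to [q,r] − [p,r] + [p,q]. For instance
  ∂[1,2,4] = [2,4] − [1,4] + [1,2],
  ∂[0,3,4] = [3,4] − [0,4] + [0,3].
The 15×10 boundary matrix has rank 10 and Smith normal form diag(1,1,1,1,1,1,1,1,1,2).

From H_k ≅ ker(∂_k) / im(∂_{k+1}) we obtain:

  H_1: rank ker ∂_1 − rank ∂_2 = (15 − 5) − 10 = 0, and ∂_2 has invariant factor 2 > 1, so H_1 ≅ Z/2.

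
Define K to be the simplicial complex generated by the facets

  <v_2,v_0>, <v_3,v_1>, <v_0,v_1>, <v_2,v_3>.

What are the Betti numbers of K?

b_0 = 1, b_1 = 1.

K has 4 vertices, 4 edges.
rank ∂_0 = 0, rank ∂_1 = 3 ⇒ b_0 = 4 − 0 − 3 = 1; all invariant factors of ∂_1 are 1 so no torsion. So H_0 ≅ Z.
rank ∂_1 = 3, rank ∂_2 = 0 ⇒ b_1 = 4 − 3 − 0 = 1. So H_1 ≅ Z.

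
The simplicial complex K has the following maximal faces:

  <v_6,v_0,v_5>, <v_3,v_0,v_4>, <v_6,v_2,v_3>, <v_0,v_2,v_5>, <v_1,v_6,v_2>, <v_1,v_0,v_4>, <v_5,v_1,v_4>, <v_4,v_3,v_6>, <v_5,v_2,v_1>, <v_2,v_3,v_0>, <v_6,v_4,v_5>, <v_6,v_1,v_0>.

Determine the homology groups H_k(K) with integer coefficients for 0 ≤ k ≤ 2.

H_0 = Z,  H_1 = Z/2Z,  H_2 = 0.

Fix the vertex order v_0 < v_1 < v_2 < v_3 < v_4 < v_5 < v_6 and write every simplex with vertices in increasing order. Then dim K = 2 and the simplices of K are:

  0-simplices (7): [v_0], [v_1], [v_2], [v_3], [v_4], [v_5], [v_6]
  1-simplices (18): (18 of them)
  2-simplices (12): (12 of them)

giving chain groups C_0 ≅ Z^7, C_1 ≅ Z^18, C_2 ≅ Z^12.

Boundary ∂_1: C_1 → C_0 sends each edge [p,q] (with p < q) to q − p.
This gives a 7×18 integer matrix of rank 6; reducing to Smith normal form yields diagonal entries (1,1,1,1,1,1).

The boundary map ∂_2: C_2 → C_1 sends each 2-simplex [p,q,r] to [q,r] − [p,r] + [p,q]. For instance
  ∂[v_0,v_1,v_6] = [v_1,v_6] − [v_0,v_6] + [v_0,v_1],
  ∂[v_4,v_5,v_6] = [v_5,v_6] − [v_4,v_6] + [v_4,v_5].
The 18×12 boundary matrix has rank 12 and Smith normal form diag(1,1,1,1,1,1,1,1,1,1,1,2).

Now H_k = ker ∂_k / im ∂_{k+1}, so:

  H_0: rank C_0 − rank ∂_1 = 7 − 6 = 1, and the invariant factors of ∂_1 are all 1, so H_0 = Z.
  H_1: rank ker ∂_1 − rank ∂_2 = (18 − 6) − 12 = 0, and ∂_2 has invariant factor 2 > 1, so H_1 = Z/2Z.
  H_2: rank ker ∂_2 − rank ∂_3 = (12 − 12) − 0 = 0, and there is no ∂_3, so H_2 = 0.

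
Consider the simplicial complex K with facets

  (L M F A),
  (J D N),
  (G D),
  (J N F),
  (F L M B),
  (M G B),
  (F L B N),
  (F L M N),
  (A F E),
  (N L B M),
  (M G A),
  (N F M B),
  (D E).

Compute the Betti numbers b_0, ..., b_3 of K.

b_0 = 1, b_1 = 2, b_2 = 0, b_3 = 1.

K has 10 vertices, 24 edges, 18 triangles, 6 3-simplices.
rank ∂_0 = 0, rank ∂_1 = 9 ⇒ b_0 = 10 − 0 − 9 = 1; all invariant factors of ∂_1 are 1 so no torsion. So H_0 ≅ Z.
rank ∂_1 = 9, rank ∂_2 = 13 ⇒ b_1 = 24 − 9 − 13 = 2; all invariant factors of ∂_2 are 1 so no torsion. So H_1 ≅ Z^2.
rank ∂_2 = 13, rank ∂_3 = 5 ⇒ b_2 = 18 − 13 − 5 = 0; all invariant factors of ∂_3 are 1 so no torsion. So H_2 ≅ 0.
rank ∂_3 = 5, rank ∂_4 = 0 ⇒ b_3 = 6 − 5 − 0 = 1. So H_3 ≅ Z.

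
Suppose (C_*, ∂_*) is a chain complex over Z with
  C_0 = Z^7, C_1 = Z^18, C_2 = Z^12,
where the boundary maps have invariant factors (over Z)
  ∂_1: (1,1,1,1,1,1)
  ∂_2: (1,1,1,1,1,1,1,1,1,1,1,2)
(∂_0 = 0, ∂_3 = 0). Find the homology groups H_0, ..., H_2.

H_0 = Z,  H_1 = Z_2,  H_2 = 0.

H_0: b_0 = 7 − 0 − 6 = 1; torsion from ∂_1 factors > 1: none. So H_0 = Z.
H_1: b_1 = 18 − 6 − 12 = 0; torsion from ∂_2 factors > 1: [2]. So H_1 = Z_2.
H_2: b_2 = 12 − 12 − 0 = 0; torsion from ∂_3 factors > 1: none. So H_2 = 0.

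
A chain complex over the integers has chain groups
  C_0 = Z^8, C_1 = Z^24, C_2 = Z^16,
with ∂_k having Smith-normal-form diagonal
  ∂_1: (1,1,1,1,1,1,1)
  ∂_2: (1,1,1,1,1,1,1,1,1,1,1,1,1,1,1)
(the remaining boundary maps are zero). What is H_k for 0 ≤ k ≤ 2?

H_0 = Z,  H_1 = Z^2,  H_2 = Z.

H_0: b_0 = 8 − 0 − 7 = 1; torsion from ∂_1 factors > 1: none. So H_0 = Z.
H_1: b_1 = 24 − 7 − 15 = 2; torsion from ∂_2 factors > 1: none. So H_1 = Z^2.
H_2: b_2 = 16 − 15 − 0 = 1; torsion from ∂_3 factors > 1: none. So H_2 = Z.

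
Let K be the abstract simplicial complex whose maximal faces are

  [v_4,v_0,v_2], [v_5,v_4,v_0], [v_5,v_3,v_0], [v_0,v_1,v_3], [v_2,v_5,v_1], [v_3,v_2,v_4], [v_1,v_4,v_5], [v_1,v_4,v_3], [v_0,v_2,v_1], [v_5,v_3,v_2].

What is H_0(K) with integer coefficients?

H_0 ≅ Z.

We work with the vertex ordering v_0 < v_1 < v_2 < v_3 < v_4 < v_5. The simplices of K, each written with vertices in increasing order, are:

  0-simplices (6): [v_0], [v_1], [v_2], [v_3], [v_4], [v_5]
  1-simplices (15): (15 of them)
  2-simplices (10): [v_0,v_1,v_2], [v_0,v_1,v_3], [v_0,v_2,v_4], [v_0,v_3,v_5], [v_0,v_4,v_5], [v_1,v_2,v_5], [v_1,v_3,v_4], [v_1,v_4,v_5], [v_2,v_3,v_4], [v_2,v_3,v_5]

Hence C_0 ≅ Z^6, C_1 ≅ Z^15, C_2 ≅ Z^10.

∂_1: C_1 → C_0 maps an edge to its endpoints' difference, ∂[p,q] = q − p. For instance
  ∂[v_0,v_2] = [v_2] − [v_0].
This gives a 6×15 integer matrix of rank 5; reducing to Smith normal form yields diagonal entries (1,1,1,1,1).

The boundary map ∂_2: C_2 → C_1 sends each 2-simplex [p,q,r] to [q,r] − [p,r] + [p,q]. For instance
  ∂[v_1,v_2,v_5] = [v_2,v_5] − [v_1,v_5] + [v_1,v_2],
  ∂[v_0,v_1,v_2] = [v_1,v_2] − [v_0,v_2] + [v_0,v_1].
This gives a 15×10 integer matrix of rank 10; reducing to Smith normal form yields diagonal entries (1,1,1,1,1,1,1,1,1,2).

From H_k ≅ ker(∂_k) / im(∂_{k+1}) we obtain:

  H_0: rank C_0 − rank ∂_1 = 6 − 5 = 1, and the invariant factors of ∂_1 are all 1, so H_0 ≅ Z.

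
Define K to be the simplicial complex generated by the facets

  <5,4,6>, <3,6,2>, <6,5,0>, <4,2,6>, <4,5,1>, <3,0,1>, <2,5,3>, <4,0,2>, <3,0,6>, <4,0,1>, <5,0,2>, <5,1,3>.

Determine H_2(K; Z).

Fix the vertex order 0 < 1 < 2 < 3 < 4 < 5 < 6 and write every simplex with vertices in increasing order. Then dim K = 2 and the simplices of K are:

  0-simplices (7): [0], [1], [2], [3], [4], [5], [6]
  1-simplices (18): [0,1], [0,2], [0,3], [0,4], [0,5], [0,6], [1,3], [1,4], [1,5], [2,3], [2,4], [2,5], [2,6], [3,5], [3,6], [4,5], [4,6], [5,6]
  2-simplices (12): [0,1,3], [0,1,4], [0,2,4], [0,2,5], [0,3,6], [0,5,6], [1,3,5], [1,4,5], [2,3,5], [2,3,6], [2,4,6], [4,5,6]

so the chain groups are C_0 ≅ Z^7, C_1 ≅ Z^18, C_2 ≅ Z^12.

∂_1: C_1 → C_0 maps an edge to its endpoints' difference, ∂[p,q] = q − p. For instance
  ∂[0,6] = [6] − [0].
This gives a 7×18 integer matrix of rank 6; reducing to Smith normal form yields diagonal entries (1,1,1,1,1,1).

∂_2: C_2 → C_1 maps a triangle to the signed sum of its edges. For instance
  ∂[0,2,5] = [2,5] − [0,5] + [0,2],
  ∂[0,1,3] = [1,3] − [0,3] + [0,1].
This gives a 18×12 integer matrix of rank 12; reducing to Smith normal form yields diagonal entries (1,1,1,1,1,1,1,1,1,1,1,2).

Reading off H_k = ker ∂_k / im ∂_{k+1}:

  H_2: rank ker ∂_2 − rank ∂_3 = (12 − 12) − 0 = 0, and there is no ∂_3, so H_2 = 0.

(K is a triangulation of the real projective plane RP^2.)

H_2 ≅ 0.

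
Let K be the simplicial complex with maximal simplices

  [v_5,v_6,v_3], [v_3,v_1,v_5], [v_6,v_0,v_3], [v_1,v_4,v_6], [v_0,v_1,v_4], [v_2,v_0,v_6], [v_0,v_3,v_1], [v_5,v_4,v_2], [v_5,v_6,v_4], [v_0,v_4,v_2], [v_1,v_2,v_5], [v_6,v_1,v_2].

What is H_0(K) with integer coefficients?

H_0 ≅ Z.

K has 7 vertices, 18 edges, 12 triangles.
rank ∂_0 = 0, rank ∂_1 = 6 ⇒ b_0 = 7 − 0 − 6 = 1; all invariant factors of ∂_1 are 1 so no torsion. So H_0 = Z.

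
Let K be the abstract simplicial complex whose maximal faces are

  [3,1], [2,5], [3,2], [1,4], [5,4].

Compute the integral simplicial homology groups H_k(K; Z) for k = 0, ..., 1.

H_0 ≅ Z,  H_1 ≅ Z.

Take the total order 1 < 2 < 3 < 4 < 5 on the vertex set. Then K (dimension 1) consists of the simplices:

  0-simplices (5): [1], [2], [3], [4], [5]
  1-simplices (5): [1,3], [1,4], [2,3], [2,5], [4,5]

giving chain groups C_0 ≅ Z^5, C_1 ≅ Z^5.

Boundary ∂_1: C_1 → C_0 is given by ∂[p,q] = [q] − [p].
The resulting 5×5 matrix has rank 4, and its Smith normal form has invariant factors (1,1,1,1).

Computing H_k = (kernel of ∂_k) / (image of ∂_{k+1}):

  H_0: rank C_0 − rank ∂_1 = 5 − 4 = 1, and the invariant factors of ∂_1 are all 1, so H_0 = Z.
  H_1: rank ker ∂_1 − rank ∂_2 = (5 − 4) − 0 = 1, and there is no ∂_2, so H_1 = Z.

(K is a triangulation of the circle S^1.)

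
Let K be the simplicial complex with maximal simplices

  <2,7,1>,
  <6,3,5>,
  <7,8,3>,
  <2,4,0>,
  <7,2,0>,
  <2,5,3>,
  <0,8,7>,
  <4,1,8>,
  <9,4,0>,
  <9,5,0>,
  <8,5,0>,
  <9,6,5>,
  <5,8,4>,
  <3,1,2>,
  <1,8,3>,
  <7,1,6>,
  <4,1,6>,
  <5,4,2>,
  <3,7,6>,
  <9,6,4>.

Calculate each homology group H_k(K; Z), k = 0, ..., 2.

H_0 ≅ Z,  H_1 ≅ Z ⊕ Z/2Z,  H_2 = 0.

K has 10 vertices, 30 edges, 20 triangles.
rank ∂_0 = 0, rank ∂_1 = 9 ⇒ b_0 = 10 − 0 − 9 = 1; all invariant factors of ∂_1 are 1 so no torsion. So H_0 ≅ Z.
rank ∂_1 = 9, rank ∂_2 = 20 ⇒ b_1 = 30 − 9 − 20 = 1; ∂_2 has invariant factor(s) [2] giving torsion. So H_1 ≅ Z ⊕ Z/2Z.
rank ∂_2 = 20, rank ∂_3 = 0 ⇒ b_2 = 20 − 20 − 0 = 0. So H_2 ≅ 0.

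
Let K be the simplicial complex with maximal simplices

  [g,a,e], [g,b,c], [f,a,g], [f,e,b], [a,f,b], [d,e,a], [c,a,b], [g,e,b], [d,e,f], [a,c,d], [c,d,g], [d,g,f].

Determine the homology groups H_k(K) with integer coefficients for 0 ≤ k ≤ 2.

Order the vertices as a < b < c < d < e < f < g. Listing each simplex with vertices in this order, K has dimension 2 with simplices:

  0-simplices (7): a, b, c, d, e, f, g
  1-simplices (18): ab, ac, ad, ae, af, ag, bc, be, bf, bg, cd, cg, de, df, dg, ef, eg, fg
  2-simplices (12): abc, abf, acd, ade, aeg, afg, bcg, bef, beg, cdg, def, dfg

giving chain groups C_0 ≅ Z^7, C_1 ≅ Z^18, C_2 ≅ Z^12.

The boundary map ∂_1: C_1 → C_0 maps an edge to its endpoints' difference, ∂[p,q] = q − p. For instance
  ∂bf = f − b.
As a 7×18 matrix over Z this has rank 6, with invariant factors (1,1,1,1,1,1).

∂_2: C_2 → C_1 sends each 2-simplex [p,q,r] to [q,r] − [p,r] + [p,q]. For instance
  ∂def = ef − df + de,
  ∂acd = cd − ad + ac.
As a 18×12 matrix over Z this has rank 12, with invariant factors (1,1,1,1,1,1,1,1,1,1,1,2).

Now H_k = ker ∂_k / im ∂_{k+1}, so:

  H_0: rank C_0 − rank ∂_1 = 7 − 6 = 1, and the invariant factors of ∂_1 are all 1, so H_0 ≅ Z.
  H_1: rank ker ∂_1 − rank ∂_2 = (18 − 6) − 12 = 0, and ∂_2 has invariant factor 2 > 1, so H_1 ≅ Z/2.
  H_2: rank ker ∂_2 − rank ∂_3 = (12 − 12) − 0 = 0, and there is no ∂_3, so H_2 ≅ 0.

As a check, the Euler characteristic is 7 − 18 + 12 = 1, which agrees with 1 − 0 + 0 = 1.

H_0 = Z,  H_1 = Z/2,  H_2 = 0.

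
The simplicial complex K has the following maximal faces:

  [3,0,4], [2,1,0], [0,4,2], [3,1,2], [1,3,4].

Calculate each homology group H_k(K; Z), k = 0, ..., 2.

We work with the vertex ordering 0 < 1 < 2 < 3 < 4. The simplices of K, each written with vertices in increasing order, are:

  0-simplices (5): [0], [1], [2], [3], [4]
  1-simplices (10): [0,1], [0,2], [0,3], [0,4], [1,2], [1,3], [1,4], [2,3], [2,4], [3,4]
  2-simplices (5): [0,1,2], [0,2,4], [0,3,4], [1,2,3], [1,3,4]

so the chain groups are C_0 ≅ Z^5, C_1 ≅ Z^10, C_2 ≅ Z^5.

∂_1: C_1 → C_0 sends each edge [p,q] (with p < q) to q − p. For instance
  ∂[2,3] = [3] − [2].
This gives a 5×10 integer matrix of rank 4; reducing to Smith normal form yields diagonal entries (1,1,1,1).

∂_2: C_2 → C_1 acts by ∂[p,q,r] = [q,r] − [p,r] + [p,q]. For instance
  ∂[1,2,3] = [2,3] − [1,3] + [1,2],
  ∂[0,1,2] = [1,2] − [0,2] + [0,1].
As a 10×5 matrix over Z this has rank 5, with invariant factors (1,1,1,1,1).

Computing H_k = (kernel of ∂_k) / (image of ∂_{k+1}):

  H_0: rank C_0 − rank ∂_1 = 5 − 4 = 1, and the invariant factors of ∂_1 are all 1, so H_0 ≅ Z.
  H_1: rank ker ∂_1 − rank ∂_2 = (10 − 4) − 5 = 1, and the invariant factors of ∂_2 are all 1, so H_1 ≅ Z.
  H_2: rank ker ∂_2 − rank ∂_3 = (5 − 5) − 0 = 0, and there is no ∂_3, so H_2 ≅ 0.

H_0 ≅ Z,  H_1 ≅ Z,  H_2 = 0.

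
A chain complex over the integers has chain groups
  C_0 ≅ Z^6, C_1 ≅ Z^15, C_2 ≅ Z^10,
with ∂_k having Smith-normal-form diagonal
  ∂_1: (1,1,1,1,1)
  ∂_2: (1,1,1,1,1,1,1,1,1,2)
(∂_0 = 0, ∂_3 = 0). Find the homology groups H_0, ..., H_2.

H_0 = Z,  H_1 = Z/2,  H_2 = 0.

H_0: b_0 = 6 − 0 − 5 = 1; torsion from ∂_1 factors > 1: none. So H_0 = Z.
H_1: b_1 = 15 − 5 − 10 = 0; torsion from ∂_2 factors > 1: [2]. So H_1 = Z/2.
H_2: b_2 = 10 − 10 − 0 = 0; torsion from ∂_3 factors > 1: none. So H_2 = 0.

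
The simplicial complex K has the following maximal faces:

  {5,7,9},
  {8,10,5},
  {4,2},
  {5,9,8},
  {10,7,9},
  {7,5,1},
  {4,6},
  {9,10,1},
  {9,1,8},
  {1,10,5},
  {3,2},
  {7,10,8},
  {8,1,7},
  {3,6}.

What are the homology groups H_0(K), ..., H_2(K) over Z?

Fix the vertex order 1 < 2 < 3 < 4 < 5 < 6 < 7 < 8 < 9 < 10 and write every simplex with vertices in increasing order. Then dim K = 2 and the simplices of K are:

  0-simplices (10): [1], [2], [3], [4], [5], [6], [7], [8], [9], [10]
  1-simplices (19): [1,5], [1,7], [1,8], [1,9], [1,10], [2,3], [2,4], [3,6], [4,6], [5,7], [5,8], [5,9], [5,10], [7,8], [7,9], [7,10], [8,9], [8,10], [9,10]
  2-simplices (10): [1,5,7], [1,5,10], [1,7,8], [1,8,9], [1,9,10], [5,7,9], [5,8,9], [5,8,10], [7,8,10], [7,9,10]

Hence C_0 ≅ Z^10, C_1 ≅ Z^19, C_2 ≅ Z^10.

The boundary map ∂_1: C_1 → C_0 is given by ∂[p,q] = [q] − [p].
This gives a 10×19 integer matrix of rank 8; reducing to Smith normal form yields diagonal entries (1,1,1,1,1,1,1,1).

Boundary ∂_2: C_2 → C_1 acts by ∂[p,q,r] = [q,r] − [p,r] + [p,q]. For instance
  ∂[1,5,10] = [5,10] − [1,10] + [1,5],
  ∂[1,5,7] = [5,7] − [1,7] + [1,5].
As a 19×10 matrix over Z this has rank 10, with invariant factors (1,1,1,1,1,1,1,1,1,2).

Reading off H_k = ker ∂_k / im ∂_{k+1}:

  H_0: rank C_0 − rank ∂_1 = 10 − 8 = 2, and the invariant factors of ∂_1 are all 1, so H_0 ≅ Z^2.
  H_1: rank ker ∂_1 − rank ∂_2 = (19 − 8) − 10 = 1, and ∂_2 has invariant factor 2 > 1, so H_1 ≅ Z ⊕ Z/2Z.
  H_2: rank ker ∂_2 − rank ∂_3 = (10 − 10) − 0 = 0, and there is no ∂_3, so H_2 ≅ 0.

H_0 = Z^2,  H_1 = Z ⊕ Z/2Z,  H_2 = 0.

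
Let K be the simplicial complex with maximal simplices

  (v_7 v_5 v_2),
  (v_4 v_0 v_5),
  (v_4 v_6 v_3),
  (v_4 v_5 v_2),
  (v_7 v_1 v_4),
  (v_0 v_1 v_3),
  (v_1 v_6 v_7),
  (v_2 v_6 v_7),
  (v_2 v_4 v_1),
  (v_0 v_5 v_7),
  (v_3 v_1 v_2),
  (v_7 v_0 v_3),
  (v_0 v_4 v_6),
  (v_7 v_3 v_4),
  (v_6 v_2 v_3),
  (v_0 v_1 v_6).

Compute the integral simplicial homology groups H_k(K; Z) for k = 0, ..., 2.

We work with the vertex ordering v_0 < v_1 < v_2 < v_3 < v_4 < v_5 < v_6 < v_7. The simplices of K, each written with vertices in increasing order, are:

  0-simplices (8): [v_0], [v_1], [v_2], [v_3], [v_4], [v_5], [v_6], [v_7]
  1-simplices (24): (24 of them)
  2-simplices (16): (16 of them)

so the chain groups are C_0 ≅ Z^8, C_1 ≅ Z^24, C_2 ≅ Z^16.

Boundary ∂_1: C_1 → C_0 is given by ∂[p,q] = [q] − [p]. For instance
  ∂[v_1,v_3] = [v_3] − [v_1].
As a 8×24 matrix over Z this has rank 7, with invariant factors (1,1,1,1,1,1,1).

Boundary ∂_2: C_2 → C_1 acts by ∂[p,q,r] = [q,r] − [p,r] + [p,q]. For instance
  ∂[v_1,v_6,v_7] = [v_6,v_7] − [v_1,v_7] + [v_1,v_6],
  ∂[v_2,v_3,v_6] = [v_3,v_6] − [v_2,v_6] + [v_2,v_3].
The resulting 24×16 matrix has rank 15, and its Smith normal form has invariant factors (1,1,1,1,1,1,1,1,1,1,1,1,1,1,1).

Now H_k = ker ∂_k / im ∂_{k+1}, so:

  H_0: rank C_0 − rank ∂_1 = 8 − 7 = 1, and the invariant factors of ∂_1 are all 1, so H_0 = Z.
  H_1: rank ker ∂_1 − rank ∂_2 = (24 − 7) − 15 = 2, and the invariant factors of ∂_2 are all 1, so H_1 = Z^2.
  H_2: rank ker ∂_2 − rank ∂_3 = (16 − 15) − 0 = 1, and there is no ∂_3, so H_2 = Z.

(K is a triangulation of the torus T^2.)

H_0 = Z,  H_1 = Z^2,  H_2 = Z.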